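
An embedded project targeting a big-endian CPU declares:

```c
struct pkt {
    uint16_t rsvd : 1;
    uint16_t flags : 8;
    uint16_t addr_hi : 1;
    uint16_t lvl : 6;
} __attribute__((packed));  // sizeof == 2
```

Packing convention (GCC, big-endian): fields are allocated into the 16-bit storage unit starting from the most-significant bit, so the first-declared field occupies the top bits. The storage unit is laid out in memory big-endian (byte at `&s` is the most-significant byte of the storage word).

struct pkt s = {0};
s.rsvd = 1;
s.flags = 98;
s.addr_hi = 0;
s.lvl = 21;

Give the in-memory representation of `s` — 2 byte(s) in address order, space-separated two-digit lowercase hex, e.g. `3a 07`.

rsvd (1b) val=1 bits=0x1 at bit 15: 0x8000
flags (8b) val=98 bits=0x62 at bit 7: 0xb100
addr_hi (1b) val=0 bits=0x0 at bit 6: 0xb100
lvl (6b) val=21 bits=0x15 at bit 0: 0xb115
word = 0xb115 → big-endian bytes:
  [0]=0xb1  [1]=0x15

b1 15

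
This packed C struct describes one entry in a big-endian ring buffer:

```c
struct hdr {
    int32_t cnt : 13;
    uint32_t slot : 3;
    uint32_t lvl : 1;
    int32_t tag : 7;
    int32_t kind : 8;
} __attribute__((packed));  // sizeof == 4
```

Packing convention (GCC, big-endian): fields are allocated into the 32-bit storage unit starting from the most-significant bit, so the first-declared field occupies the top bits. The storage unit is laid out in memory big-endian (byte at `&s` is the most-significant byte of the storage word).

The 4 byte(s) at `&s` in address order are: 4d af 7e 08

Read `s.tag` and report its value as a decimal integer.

-2

[0]=0x4d [1]=0xaf [2]=0x7e [3]=0x08 (big-endian) → word 0x4daf7e08
cnt [19+:13] = (word>>19) & 0x1fff = 2485
slot [16+:3] = (word>>16) & 0x7 = 7
lvl [15+:1] = (word>>15) & 0x1 = 0
tag [8+:7] = (word>>8) & 0x7f = 126  ←
kind [0+:8] = (word>>0) & 0xff = 8
tag signed 7b, MSB=1: 126 - 128 = -2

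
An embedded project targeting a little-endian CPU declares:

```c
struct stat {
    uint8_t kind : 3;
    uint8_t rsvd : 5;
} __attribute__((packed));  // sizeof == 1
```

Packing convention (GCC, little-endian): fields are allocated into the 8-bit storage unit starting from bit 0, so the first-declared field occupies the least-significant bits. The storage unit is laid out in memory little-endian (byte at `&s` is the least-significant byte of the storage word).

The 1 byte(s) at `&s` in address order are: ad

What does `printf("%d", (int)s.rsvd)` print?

21

[0]=0xad (little-endian) → word 0xad
kind:3 @ bit 0 → (0xad>>0)&0x7 = 0x5
rsvd:5 @ bit 3 → (0xad>>3)&0x1f = 0x15  ←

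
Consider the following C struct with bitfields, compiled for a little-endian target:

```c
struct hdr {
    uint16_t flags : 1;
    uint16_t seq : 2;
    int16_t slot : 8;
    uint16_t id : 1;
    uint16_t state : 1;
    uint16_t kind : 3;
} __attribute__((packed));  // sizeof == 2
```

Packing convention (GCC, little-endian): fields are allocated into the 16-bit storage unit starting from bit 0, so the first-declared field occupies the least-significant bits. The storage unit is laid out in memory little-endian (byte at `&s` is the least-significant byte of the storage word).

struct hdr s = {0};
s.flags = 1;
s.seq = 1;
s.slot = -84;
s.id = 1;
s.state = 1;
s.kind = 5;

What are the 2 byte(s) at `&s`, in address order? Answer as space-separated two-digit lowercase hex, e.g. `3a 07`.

flags:1 = 1 → 0x1 << 0 → word 0x0001
seq:2 = 1 → 0x1 << 1 → word 0x0003
slot:8 = -84 → 0xac << 3 → word 0x0563
id:1 = 1 → 0x1 << 11 → word 0x0d63
state:1 = 1 → 0x1 << 12 → word 0x1d63
kind:3 = 5 → 0x5 << 13 → word 0xbd63
word = 0xbd63 → little-endian bytes:
  [0]=0x63  [1]=0xbd

63 bd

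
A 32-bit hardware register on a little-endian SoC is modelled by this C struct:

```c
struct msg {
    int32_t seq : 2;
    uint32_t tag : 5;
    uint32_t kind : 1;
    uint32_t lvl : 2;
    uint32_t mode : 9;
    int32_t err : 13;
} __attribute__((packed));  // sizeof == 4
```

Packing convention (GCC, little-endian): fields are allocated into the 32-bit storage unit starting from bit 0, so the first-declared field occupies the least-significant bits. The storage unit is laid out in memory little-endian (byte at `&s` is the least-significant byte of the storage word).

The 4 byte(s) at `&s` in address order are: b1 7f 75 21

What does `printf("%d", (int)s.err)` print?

[0]=0xb1 [1]=0x7f [2]=0x75 [3]=0x21 (little-endian) → word 0x21757fb1
seq:2 @ bit 0 → (0x21757fb1>>0)&0x3 = 0x1
tag:5 @ bit 2 → (0x21757fb1>>2)&0x1f = 0xc
kind:1 @ bit 7 → (0x21757fb1>>7)&0x1 = 0x1
lvl:2 @ bit 8 → (0x21757fb1>>8)&0x3 = 0x3
mode:9 @ bit 10 → (0x21757fb1>>10)&0x1ff = 0x15f
err:13 @ bit 19 → (0x21757fb1>>19)&0x1fff = 0x42e  ←
err signed 13b, MSB=0: value = 1070

1070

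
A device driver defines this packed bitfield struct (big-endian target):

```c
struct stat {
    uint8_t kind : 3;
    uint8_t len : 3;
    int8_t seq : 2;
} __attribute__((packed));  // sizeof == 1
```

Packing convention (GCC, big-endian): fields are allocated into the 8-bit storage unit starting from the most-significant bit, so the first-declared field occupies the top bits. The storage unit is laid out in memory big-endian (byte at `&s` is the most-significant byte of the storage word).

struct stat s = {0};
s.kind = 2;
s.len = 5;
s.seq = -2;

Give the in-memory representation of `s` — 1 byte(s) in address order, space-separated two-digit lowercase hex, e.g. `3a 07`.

kind:3 = 2 → 0x2 << 5 → word 0x40
len:3 = 5 → 0x5 << 2 → word 0x54
seq:2 = -2 → 0x2 << 0 → word 0x56
word = 0x56 → big-endian bytes:
  [0]=0x56

56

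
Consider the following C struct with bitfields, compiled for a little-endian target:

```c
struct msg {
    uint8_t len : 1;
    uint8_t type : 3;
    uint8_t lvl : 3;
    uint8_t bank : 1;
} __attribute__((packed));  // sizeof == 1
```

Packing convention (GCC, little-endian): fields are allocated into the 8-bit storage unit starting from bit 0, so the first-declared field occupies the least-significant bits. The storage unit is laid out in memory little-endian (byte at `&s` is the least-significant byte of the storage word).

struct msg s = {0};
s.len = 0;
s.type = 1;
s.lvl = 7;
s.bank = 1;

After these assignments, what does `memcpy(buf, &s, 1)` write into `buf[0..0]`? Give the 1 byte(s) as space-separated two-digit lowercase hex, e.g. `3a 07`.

f2

len (1b) val=0 bits=0x0 at bit 0: 0x00
type (3b) val=1 bits=0x1 at bit 1: 0x02
lvl (3b) val=7 bits=0x7 at bit 4: 0x72
bank (1b) val=1 bits=0x1 at bit 7: 0xf2
word = 0xf2 → little-endian bytes:
  [0]=0xf2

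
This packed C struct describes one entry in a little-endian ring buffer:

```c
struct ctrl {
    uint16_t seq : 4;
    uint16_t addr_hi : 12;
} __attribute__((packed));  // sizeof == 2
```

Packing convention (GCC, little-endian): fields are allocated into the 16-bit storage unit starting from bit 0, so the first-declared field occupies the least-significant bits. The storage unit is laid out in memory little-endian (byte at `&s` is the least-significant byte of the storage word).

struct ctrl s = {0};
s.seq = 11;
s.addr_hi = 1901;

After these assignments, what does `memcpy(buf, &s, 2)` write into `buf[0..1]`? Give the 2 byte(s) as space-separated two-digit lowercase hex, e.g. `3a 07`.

seq:4 = 11 → 0xb << 0 → word 0x000b
addr_hi:12 = 1901 → 0x76d << 4 → word 0x76db
word = 0x76db → little-endian bytes:
  [0]=0xdb  [1]=0x76

db 76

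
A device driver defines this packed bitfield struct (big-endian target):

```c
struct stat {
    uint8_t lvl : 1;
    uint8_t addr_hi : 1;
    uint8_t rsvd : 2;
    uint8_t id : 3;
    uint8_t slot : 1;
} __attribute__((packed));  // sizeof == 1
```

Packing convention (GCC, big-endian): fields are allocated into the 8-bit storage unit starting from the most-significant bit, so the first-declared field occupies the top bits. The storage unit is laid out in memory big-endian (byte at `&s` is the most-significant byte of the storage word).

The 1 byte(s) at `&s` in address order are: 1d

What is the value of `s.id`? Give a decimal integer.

6

[0]=0x1d (big-endian) → word 0x1d
lvl [7+:1] = (word>>7) & 0x1 = 0
addr_hi [6+:1] = (word>>6) & 0x1 = 0
rsvd [4+:2] = (word>>4) & 0x3 = 1
id [1+:3] = (word>>1) & 0x7 = 6  ←
slot [0+:1] = (word>>0) & 0x1 = 1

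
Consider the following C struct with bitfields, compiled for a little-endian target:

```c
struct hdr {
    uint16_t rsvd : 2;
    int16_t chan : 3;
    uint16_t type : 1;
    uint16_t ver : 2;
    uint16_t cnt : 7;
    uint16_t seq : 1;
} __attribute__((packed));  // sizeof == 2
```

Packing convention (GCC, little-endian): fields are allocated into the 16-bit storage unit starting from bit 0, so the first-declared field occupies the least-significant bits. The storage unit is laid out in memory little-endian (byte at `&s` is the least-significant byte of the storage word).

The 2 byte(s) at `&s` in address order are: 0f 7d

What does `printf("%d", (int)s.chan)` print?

3

[0]=0x0f [1]=0x7d (little-endian) → word 0x7d0f
rsvd:2 @ bit 0 → (0x7d0f>>0)&0x3 = 0x3
chan:3 @ bit 2 → (0x7d0f>>2)&0x7 = 0x3  ←
type:1 @ bit 5 → (0x7d0f>>5)&0x1 = 0x0
ver:2 @ bit 6 → (0x7d0f>>6)&0x3 = 0x0
cnt:7 @ bit 8 → (0x7d0f>>8)&0x7f = 0x7d
seq:1 @ bit 15 → (0x7d0f>>15)&0x1 = 0x0
chan signed 3b, MSB=0: value = 3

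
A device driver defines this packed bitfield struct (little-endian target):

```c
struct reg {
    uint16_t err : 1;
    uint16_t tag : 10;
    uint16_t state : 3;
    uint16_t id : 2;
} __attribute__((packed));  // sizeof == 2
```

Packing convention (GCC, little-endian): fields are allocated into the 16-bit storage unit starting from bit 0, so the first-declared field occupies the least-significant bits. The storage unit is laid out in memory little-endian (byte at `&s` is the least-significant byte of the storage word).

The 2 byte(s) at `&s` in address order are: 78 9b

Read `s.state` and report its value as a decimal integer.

[0]=0x78 [1]=0x9b (little-endian) → word 0x9b78
err [0+:1] = (word>>0) & 0x1 = 0
tag [1+:10] = (word>>1) & 0x3ff = 444
state [11+:3] = (word>>11) & 0x7 = 3  ←
id [14+:2] = (word>>14) & 0x3 = 2

3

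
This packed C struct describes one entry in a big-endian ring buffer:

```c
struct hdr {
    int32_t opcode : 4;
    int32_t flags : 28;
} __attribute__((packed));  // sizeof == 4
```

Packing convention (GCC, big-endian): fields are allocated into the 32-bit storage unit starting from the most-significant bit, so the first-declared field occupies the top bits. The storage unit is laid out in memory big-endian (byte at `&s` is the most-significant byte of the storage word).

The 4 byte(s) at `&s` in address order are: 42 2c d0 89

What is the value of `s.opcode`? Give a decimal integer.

4

[0]=0x42 [1]=0x2c [2]=0xd0 [3]=0x89 (big-endian) → word 0x422cd089
opcode [28+:4] = (word>>28) & 0xf = 4  ←
flags [0+:28] = (word>>0) & 0xfffffff = 36491401
opcode signed 4b, MSB=0: value = 4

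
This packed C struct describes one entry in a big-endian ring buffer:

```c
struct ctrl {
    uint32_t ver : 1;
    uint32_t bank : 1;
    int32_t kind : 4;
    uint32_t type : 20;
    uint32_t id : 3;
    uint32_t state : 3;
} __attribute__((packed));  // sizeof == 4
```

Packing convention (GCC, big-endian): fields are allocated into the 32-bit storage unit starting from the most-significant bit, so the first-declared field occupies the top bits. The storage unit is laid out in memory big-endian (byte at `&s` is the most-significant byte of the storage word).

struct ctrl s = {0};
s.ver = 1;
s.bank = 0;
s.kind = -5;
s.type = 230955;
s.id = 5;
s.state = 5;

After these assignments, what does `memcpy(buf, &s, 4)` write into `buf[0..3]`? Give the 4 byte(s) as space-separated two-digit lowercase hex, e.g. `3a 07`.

ac e1 8a ed

ver:1 = 1 → 0x1 << 31 → word 0x80000000
bank:1 = 0 → 0x0 << 30 → word 0x80000000
kind:4 = -5 → 0xb << 26 → word 0xac000000
type:20 = 230955 → 0x3862b << 6 → word 0xace18ac0
id:3 = 5 → 0x5 << 3 → word 0xace18ae8
state:3 = 5 → 0x5 << 0 → word 0xace18aed
word = 0xace18aed → big-endian bytes:
  [0]=0xac  [1]=0xe1  [2]=0x8a  [3]=0xed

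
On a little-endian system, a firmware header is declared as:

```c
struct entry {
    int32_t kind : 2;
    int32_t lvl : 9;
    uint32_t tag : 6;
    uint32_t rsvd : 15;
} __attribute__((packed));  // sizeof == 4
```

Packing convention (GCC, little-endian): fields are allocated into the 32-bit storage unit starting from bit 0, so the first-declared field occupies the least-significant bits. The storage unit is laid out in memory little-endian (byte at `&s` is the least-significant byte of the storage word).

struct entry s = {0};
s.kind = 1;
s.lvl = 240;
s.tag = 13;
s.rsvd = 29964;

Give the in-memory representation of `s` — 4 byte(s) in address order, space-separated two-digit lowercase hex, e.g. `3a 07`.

kind (2b) val=1 bits=0x1 at bit 0: 0x00000001
lvl (9b) val=240 bits=0xf0 at bit 2: 0x000003c1
tag (6b) val=13 bits=0xd at bit 11: 0x00006bc1
rsvd (15b) val=29964 bits=0x750c at bit 17: 0xea186bc1
word = 0xea186bc1 → little-endian bytes:
  [0]=0xc1  [1]=0x6b  [2]=0x18  [3]=0xea

c1 6b 18 ea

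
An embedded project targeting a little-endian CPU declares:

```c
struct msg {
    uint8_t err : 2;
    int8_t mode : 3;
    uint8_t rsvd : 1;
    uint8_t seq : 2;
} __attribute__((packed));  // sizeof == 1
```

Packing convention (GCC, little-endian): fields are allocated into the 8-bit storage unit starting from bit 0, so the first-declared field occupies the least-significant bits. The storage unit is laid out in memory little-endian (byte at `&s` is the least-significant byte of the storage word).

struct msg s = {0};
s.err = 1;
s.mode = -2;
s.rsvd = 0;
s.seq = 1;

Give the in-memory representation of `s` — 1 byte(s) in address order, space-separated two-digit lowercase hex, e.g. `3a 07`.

err:2 = 1 → 0x1 << 0 → word 0x01
mode:3 = -2 → 0x6 << 2 → word 0x19
rsvd:1 = 0 → 0x0 << 5 → word 0x19
seq:2 = 1 → 0x1 << 6 → word 0x59
word = 0x59 → little-endian bytes:
  [0]=0x59

59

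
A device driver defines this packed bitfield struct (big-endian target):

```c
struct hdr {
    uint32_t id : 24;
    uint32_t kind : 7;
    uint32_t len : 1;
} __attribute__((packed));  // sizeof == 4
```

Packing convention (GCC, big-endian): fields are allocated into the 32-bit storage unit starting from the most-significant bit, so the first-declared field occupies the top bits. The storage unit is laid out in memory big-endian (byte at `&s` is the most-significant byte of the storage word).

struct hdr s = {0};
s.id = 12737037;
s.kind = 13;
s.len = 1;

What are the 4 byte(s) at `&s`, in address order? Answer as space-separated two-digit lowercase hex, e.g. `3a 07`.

id:24 = 12737037 → 0xc25a0d << 8 → word 0xc25a0d00
kind:7 = 13 → 0xd << 1 → word 0xc25a0d1a
len:1 = 1 → 0x1 << 0 → word 0xc25a0d1b
word = 0xc25a0d1b → big-endian bytes:
  [0]=0xc2  [1]=0x5a  [2]=0x0d  [3]=0x1b

c2 5a 0d 1b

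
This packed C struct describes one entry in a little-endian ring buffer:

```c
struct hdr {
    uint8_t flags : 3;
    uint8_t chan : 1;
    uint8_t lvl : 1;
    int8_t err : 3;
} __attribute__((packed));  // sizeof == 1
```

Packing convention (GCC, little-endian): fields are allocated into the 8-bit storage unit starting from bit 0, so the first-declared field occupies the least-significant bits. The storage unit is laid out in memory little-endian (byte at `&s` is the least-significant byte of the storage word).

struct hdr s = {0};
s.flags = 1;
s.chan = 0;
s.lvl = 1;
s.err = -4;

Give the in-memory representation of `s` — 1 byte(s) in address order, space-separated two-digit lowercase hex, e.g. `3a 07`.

91

[0+:3] flags=1 & 0x7 = 0x1; word=0x01
[3+:1] chan=0 & 0x1 = 0x0; word=0x01
[4+:1] lvl=1 & 0x1 = 0x1; word=0x11
[5+:3] err=-4 & 0x7 = 0x4; word=0x91
word = 0x91 → little-endian bytes:
  [0]=0x91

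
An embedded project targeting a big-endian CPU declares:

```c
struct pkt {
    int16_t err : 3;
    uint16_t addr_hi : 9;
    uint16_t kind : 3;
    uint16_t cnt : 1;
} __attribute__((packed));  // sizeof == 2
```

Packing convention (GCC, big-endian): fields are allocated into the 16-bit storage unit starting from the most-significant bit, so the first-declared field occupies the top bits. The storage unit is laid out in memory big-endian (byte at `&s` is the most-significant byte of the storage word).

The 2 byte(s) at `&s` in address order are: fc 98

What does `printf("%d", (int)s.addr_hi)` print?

[0]=0xfc [1]=0x98 (big-endian) → word 0xfc98
err:3 @ bit 13 → (0xfc98>>13)&0x7 = 0x7
addr_hi:9 @ bit 4 → (0xfc98>>4)&0x1ff = 0x1c9  ←
kind:3 @ bit 1 → (0xfc98>>1)&0x7 = 0x4
cnt:1 @ bit 0 → (0xfc98>>0)&0x1 = 0x0

457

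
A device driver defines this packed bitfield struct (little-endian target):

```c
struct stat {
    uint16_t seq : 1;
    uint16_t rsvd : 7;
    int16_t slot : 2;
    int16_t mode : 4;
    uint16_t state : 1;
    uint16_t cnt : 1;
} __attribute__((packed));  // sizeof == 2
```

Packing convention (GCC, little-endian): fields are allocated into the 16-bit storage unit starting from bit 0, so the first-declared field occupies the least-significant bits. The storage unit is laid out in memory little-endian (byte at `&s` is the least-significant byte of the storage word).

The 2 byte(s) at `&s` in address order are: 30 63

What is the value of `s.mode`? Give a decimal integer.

-8

[0]=0x30 [1]=0x63 (little-endian) → word 0x6330
seq [0+:1] = (word>>0) & 0x1 = 0
rsvd [1+:7] = (word>>1) & 0x7f = 24
slot [8+:2] = (word>>8) & 0x3 = 3
mode [10+:4] = (word>>10) & 0xf = 8  ←
state [14+:1] = (word>>14) & 0x1 = 1
cnt [15+:1] = (word>>15) & 0x1 = 0
mode signed 4b, MSB=1: 8 - 16 = -8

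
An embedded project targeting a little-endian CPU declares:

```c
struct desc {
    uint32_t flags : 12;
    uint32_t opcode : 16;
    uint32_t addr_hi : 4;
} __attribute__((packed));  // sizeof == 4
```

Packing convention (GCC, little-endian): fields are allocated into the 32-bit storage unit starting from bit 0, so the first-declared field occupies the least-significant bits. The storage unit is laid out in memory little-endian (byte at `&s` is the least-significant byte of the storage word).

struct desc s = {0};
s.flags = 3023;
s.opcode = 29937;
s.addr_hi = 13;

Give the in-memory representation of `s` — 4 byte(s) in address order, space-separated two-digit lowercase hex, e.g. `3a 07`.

flags:12 = 3023 → 0xbcf << 0 → word 0x00000bcf
opcode:16 = 29937 → 0x74f1 << 12 → word 0x074f1bcf
addr_hi:4 = 13 → 0xd << 28 → word 0xd74f1bcf
word = 0xd74f1bcf → little-endian bytes:
  [0]=0xcf  [1]=0x1b  [2]=0x4f  [3]=0xd7

cf 1b 4f d7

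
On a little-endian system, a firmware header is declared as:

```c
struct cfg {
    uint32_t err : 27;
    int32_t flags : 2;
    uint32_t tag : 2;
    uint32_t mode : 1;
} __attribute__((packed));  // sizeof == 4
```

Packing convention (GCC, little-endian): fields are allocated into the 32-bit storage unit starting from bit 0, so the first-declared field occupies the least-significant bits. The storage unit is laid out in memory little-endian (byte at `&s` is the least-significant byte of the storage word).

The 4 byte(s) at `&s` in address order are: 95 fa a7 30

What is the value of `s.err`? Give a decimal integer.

11008661

[0]=0x95 [1]=0xfa [2]=0xa7 [3]=0x30 (little-endian) → word 0x30a7fa95
err:27 @ bit 0 → (0x30a7fa95>>0)&0x7ffffff = 0xa7fa95  ←
flags:2 @ bit 27 → (0x30a7fa95>>27)&0x3 = 0x2
tag:2 @ bit 29 → (0x30a7fa95>>29)&0x3 = 0x1
mode:1 @ bit 31 → (0x30a7fa95>>31)&0x1 = 0x0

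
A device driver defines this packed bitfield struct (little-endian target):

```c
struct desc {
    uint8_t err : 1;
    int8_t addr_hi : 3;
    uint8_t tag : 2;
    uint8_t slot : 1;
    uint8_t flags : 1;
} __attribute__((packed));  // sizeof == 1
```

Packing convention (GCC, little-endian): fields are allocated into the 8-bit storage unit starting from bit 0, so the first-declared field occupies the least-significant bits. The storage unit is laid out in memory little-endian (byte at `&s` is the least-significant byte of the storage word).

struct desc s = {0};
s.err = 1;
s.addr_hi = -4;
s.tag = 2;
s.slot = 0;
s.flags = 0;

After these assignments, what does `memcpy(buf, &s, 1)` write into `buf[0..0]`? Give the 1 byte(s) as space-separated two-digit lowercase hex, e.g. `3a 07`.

29

err (1b) val=1 bits=0x1 at bit 0: 0x01
addr_hi (3b) val=-4 bits=0x4 at bit 1: 0x09
tag (2b) val=2 bits=0x2 at bit 4: 0x29
slot (1b) val=0 bits=0x0 at bit 6: 0x29
flags (1b) val=0 bits=0x0 at bit 7: 0x29
word = 0x29 → little-endian bytes:
  [0]=0x29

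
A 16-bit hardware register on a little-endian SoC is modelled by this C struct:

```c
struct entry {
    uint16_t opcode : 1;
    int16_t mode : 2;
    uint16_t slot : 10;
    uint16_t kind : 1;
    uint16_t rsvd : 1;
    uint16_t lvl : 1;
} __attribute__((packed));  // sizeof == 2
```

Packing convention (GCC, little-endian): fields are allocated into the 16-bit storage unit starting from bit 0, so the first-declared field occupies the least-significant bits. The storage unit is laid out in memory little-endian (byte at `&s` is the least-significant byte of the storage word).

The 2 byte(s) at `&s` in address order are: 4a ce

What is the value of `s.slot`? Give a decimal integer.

[0]=0x4a [1]=0xce (little-endian) → word 0xce4a
opcode [0+:1] = (word>>0) & 0x1 = 0
mode [1+:2] = (word>>1) & 0x3 = 1
slot [3+:10] = (word>>3) & 0x3ff = 457  ←
kind [13+:1] = (word>>13) & 0x1 = 0
rsvd [14+:1] = (word>>14) & 0x1 = 1
lvl [15+:1] = (word>>15) & 0x1 = 1

457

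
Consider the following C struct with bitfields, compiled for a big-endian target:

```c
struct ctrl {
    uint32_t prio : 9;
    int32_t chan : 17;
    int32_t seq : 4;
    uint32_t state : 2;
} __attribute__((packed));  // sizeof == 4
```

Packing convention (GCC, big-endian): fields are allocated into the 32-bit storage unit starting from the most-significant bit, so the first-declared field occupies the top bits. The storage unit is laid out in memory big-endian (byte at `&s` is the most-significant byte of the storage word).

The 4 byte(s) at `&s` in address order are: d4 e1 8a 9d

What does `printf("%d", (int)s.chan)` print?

[0]=0xd4 [1]=0xe1 [2]=0x8a [3]=0x9d (big-endian) → word 0xd4e18a9d
prio [23+:9] = (word>>23) & 0x1ff = 425
chan [6+:17] = (word>>6) & 0x1ffff = 99882  ←
seq [2+:4] = (word>>2) & 0xf = 7
state [0+:2] = (word>>0) & 0x3 = 1
chan signed 17b, MSB=1: 99882 - 131072 = -31190

-31190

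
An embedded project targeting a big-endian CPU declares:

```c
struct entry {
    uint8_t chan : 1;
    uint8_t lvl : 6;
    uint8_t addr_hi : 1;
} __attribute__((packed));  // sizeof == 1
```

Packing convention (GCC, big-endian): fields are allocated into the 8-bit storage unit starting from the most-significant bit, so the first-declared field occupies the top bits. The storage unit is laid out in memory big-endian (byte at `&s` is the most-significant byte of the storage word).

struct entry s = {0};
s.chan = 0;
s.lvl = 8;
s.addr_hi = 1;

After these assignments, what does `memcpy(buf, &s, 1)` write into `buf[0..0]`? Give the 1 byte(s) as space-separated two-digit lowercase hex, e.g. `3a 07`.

11

chan:1 = 0 → 0x0 << 7 → word 0x00
lvl:6 = 8 → 0x8 << 1 → word 0x10
addr_hi:1 = 1 → 0x1 << 0 → word 0x11
word = 0x11 → big-endian bytes:
  [0]=0x11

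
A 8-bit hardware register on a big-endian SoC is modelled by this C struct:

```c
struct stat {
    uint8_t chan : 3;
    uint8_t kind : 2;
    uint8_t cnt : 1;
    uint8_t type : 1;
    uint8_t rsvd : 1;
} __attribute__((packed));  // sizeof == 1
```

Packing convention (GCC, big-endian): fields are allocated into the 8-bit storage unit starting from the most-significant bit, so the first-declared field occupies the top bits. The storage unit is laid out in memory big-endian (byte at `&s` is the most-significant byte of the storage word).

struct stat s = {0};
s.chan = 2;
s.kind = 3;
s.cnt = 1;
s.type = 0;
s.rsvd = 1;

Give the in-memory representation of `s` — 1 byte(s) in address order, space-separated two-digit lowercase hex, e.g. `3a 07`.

5d

chan:3 = 2 → 0x2 << 5 → word 0x40
kind:2 = 3 → 0x3 << 3 → word 0x58
cnt:1 = 1 → 0x1 << 2 → word 0x5c
type:1 = 0 → 0x0 << 1 → word 0x5c
rsvd:1 = 1 → 0x1 << 0 → word 0x5d
word = 0x5d → big-endian bytes:
  [0]=0x5d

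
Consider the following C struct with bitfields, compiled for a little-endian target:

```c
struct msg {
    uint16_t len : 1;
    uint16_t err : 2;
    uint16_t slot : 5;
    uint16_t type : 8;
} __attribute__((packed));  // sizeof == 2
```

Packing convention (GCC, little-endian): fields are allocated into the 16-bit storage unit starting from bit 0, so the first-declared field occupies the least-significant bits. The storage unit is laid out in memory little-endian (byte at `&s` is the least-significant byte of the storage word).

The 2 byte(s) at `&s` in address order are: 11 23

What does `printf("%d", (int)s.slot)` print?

2

[0]=0x11 [1]=0x23 (little-endian) → word 0x2311
len [0+:1] = (word>>0) & 0x1 = 1
err [1+:2] = (word>>1) & 0x3 = 0
slot [3+:5] = (word>>3) & 0x1f = 2  ←
type [8+:8] = (word>>8) & 0xff = 35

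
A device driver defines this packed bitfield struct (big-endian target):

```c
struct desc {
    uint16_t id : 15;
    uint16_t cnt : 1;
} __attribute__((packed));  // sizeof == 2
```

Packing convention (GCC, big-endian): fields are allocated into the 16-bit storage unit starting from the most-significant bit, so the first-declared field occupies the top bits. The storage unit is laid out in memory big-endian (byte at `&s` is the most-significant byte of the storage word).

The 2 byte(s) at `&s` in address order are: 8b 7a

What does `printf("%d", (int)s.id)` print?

17853

[0]=0x8b [1]=0x7a (big-endian) → word 0x8b7a
id [1+:15] = (word>>1) & 0x7fff = 17853  ←
cnt [0+:1] = (word>>0) & 0x1 = 0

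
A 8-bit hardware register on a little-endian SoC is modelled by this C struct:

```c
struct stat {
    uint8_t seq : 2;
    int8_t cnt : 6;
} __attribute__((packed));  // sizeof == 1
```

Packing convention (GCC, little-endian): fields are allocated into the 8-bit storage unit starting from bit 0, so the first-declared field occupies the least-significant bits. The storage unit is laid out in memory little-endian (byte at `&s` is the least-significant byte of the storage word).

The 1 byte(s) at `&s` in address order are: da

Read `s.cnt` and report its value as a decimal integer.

-10

[0]=0xda (little-endian) → word 0xda
seq [0+:2] = (word>>0) & 0x3 = 2
cnt [2+:6] = (word>>2) & 0x3f = 54  ←
cnt signed 6b, MSB=1: 54 - 64 = -10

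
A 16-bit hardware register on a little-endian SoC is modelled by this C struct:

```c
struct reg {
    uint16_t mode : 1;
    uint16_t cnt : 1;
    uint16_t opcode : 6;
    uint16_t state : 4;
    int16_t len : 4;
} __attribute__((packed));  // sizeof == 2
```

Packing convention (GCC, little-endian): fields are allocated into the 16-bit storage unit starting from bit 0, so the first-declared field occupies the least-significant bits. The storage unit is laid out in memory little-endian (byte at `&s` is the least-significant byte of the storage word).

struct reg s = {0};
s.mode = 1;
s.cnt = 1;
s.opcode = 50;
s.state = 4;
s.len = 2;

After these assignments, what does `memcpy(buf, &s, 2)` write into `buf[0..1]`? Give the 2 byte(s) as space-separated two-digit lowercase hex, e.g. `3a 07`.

mode (1b) val=1 bits=0x1 at bit 0: 0x0001
cnt (1b) val=1 bits=0x1 at bit 1: 0x0003
opcode (6b) val=50 bits=0x32 at bit 2: 0x00cb
state (4b) val=4 bits=0x4 at bit 8: 0x04cb
len (4b) val=2 bits=0x2 at bit 12: 0x24cb
word = 0x24cb → little-endian bytes:
  [0]=0xcb  [1]=0x24

cb 24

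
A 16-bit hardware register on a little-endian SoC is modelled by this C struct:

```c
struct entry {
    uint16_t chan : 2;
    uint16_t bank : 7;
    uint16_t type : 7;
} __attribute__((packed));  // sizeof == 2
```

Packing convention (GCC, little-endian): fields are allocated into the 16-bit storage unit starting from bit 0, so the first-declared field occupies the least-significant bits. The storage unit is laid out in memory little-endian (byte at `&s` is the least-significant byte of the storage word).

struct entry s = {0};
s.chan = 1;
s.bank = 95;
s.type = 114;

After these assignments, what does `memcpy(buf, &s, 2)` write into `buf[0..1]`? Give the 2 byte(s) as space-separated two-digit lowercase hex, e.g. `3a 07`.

chan:2 = 1 → 0x1 << 0 → word 0x0001
bank:7 = 95 → 0x5f << 2 → word 0x017d
type:7 = 114 → 0x72 << 9 → word 0xe57d
word = 0xe57d → little-endian bytes:
  [0]=0x7d  [1]=0xe5

7d e5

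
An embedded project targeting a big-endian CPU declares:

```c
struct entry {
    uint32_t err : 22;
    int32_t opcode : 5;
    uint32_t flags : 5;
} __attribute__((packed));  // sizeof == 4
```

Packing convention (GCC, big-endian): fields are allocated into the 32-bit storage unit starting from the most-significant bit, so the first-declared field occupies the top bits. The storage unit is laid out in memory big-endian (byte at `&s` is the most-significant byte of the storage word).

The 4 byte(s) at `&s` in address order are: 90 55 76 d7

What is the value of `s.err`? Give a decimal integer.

2364765

[0]=0x90 [1]=0x55 [2]=0x76 [3]=0xd7 (big-endian) → word 0x905576d7
err [10+:22] = (word>>10) & 0x3fffff = 2364765  ←
opcode [5+:5] = (word>>5) & 0x1f = 22
flags [0+:5] = (word>>0) & 0x1f = 23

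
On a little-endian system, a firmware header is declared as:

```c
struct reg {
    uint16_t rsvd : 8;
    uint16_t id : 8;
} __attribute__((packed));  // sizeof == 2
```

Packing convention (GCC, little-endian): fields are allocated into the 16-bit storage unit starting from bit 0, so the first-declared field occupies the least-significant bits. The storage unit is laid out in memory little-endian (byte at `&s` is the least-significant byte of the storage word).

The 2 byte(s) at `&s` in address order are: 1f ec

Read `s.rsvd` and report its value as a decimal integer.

31

[0]=0x1f [1]=0xec (little-endian) → word 0xec1f
rsvd [0+:8] = (word>>0) & 0xff = 31  ←
id [8+:8] = (word>>8) & 0xff = 236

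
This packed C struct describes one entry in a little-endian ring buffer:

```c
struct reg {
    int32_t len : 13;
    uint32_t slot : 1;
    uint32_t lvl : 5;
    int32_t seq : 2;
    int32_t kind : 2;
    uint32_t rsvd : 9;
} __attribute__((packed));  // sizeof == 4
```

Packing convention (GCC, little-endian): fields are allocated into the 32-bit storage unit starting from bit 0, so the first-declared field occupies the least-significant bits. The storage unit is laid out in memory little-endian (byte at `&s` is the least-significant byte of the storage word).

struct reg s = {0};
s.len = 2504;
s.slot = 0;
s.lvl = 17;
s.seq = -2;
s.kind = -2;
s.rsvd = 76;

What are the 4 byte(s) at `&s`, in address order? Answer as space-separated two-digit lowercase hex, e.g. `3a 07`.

[0+:13] len=2504 & 0x1fff = 0x9c8; word=0x000009c8
[13+:1] slot=0 & 0x1 = 0x0; word=0x000009c8
[14+:5] lvl=17 & 0x1f = 0x11; word=0x000449c8
[19+:2] seq=-2 & 0x3 = 0x2; word=0x001449c8
[21+:2] kind=-2 & 0x3 = 0x2; word=0x005449c8
[23+:9] rsvd=76 & 0x1ff = 0x4c; word=0x265449c8
word = 0x265449c8 → little-endian bytes:
  [0]=0xc8  [1]=0x49  [2]=0x54  [3]=0x26

c8 49 54 26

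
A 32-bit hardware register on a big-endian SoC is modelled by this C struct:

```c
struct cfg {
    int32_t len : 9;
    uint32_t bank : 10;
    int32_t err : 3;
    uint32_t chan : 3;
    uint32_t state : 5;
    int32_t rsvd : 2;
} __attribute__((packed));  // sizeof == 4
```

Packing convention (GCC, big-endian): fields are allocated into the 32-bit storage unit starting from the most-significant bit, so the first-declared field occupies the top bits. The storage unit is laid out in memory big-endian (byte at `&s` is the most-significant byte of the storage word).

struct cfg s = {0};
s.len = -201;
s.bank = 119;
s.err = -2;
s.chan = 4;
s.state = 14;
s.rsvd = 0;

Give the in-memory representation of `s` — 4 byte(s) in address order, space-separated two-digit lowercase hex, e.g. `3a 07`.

9b 8e fa 38

len (9b) val=-201 bits=0x137 at bit 23: 0x9b800000
bank (10b) val=119 bits=0x77 at bit 13: 0x9b8ee000
err (3b) val=-2 bits=0x6 at bit 10: 0x9b8ef800
chan (3b) val=4 bits=0x4 at bit 7: 0x9b8efa00
state (5b) val=14 bits=0xe at bit 2: 0x9b8efa38
rsvd (2b) val=0 bits=0x0 at bit 0: 0x9b8efa38
word = 0x9b8efa38 → big-endian bytes:
  [0]=0x9b  [1]=0x8e  [2]=0xfa  [3]=0x38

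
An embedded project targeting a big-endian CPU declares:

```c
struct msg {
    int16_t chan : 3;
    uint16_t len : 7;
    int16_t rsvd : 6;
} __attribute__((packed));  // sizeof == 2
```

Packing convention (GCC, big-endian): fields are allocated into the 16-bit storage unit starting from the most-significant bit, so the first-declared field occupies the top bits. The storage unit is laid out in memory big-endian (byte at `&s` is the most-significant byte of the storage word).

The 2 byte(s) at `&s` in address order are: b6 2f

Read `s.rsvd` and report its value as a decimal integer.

-17

[0]=0xb6 [1]=0x2f (big-endian) → word 0xb62f
chan:3 @ bit 13 → (0xb62f>>13)&0x7 = 0x5
len:7 @ bit 6 → (0xb62f>>6)&0x7f = 0x58
rsvd:6 @ bit 0 → (0xb62f>>0)&0x3f = 0x2f  ←
rsvd signed 6b, MSB=1: 47 - 64 = -17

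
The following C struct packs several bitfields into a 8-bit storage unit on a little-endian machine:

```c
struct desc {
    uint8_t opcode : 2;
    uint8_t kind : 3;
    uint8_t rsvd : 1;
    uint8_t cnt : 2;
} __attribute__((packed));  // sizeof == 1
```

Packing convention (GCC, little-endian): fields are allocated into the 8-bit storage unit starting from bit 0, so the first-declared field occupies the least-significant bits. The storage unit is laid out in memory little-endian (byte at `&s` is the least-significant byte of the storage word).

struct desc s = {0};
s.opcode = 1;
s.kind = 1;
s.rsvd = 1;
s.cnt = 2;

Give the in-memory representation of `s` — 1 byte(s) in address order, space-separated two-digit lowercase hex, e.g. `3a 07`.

opcode (2b) val=1 bits=0x1 at bit 0: 0x01
kind (3b) val=1 bits=0x1 at bit 2: 0x05
rsvd (1b) val=1 bits=0x1 at bit 5: 0x25
cnt (2b) val=2 bits=0x2 at bit 6: 0xa5
word = 0xa5 → little-endian bytes:
  [0]=0xa5

a5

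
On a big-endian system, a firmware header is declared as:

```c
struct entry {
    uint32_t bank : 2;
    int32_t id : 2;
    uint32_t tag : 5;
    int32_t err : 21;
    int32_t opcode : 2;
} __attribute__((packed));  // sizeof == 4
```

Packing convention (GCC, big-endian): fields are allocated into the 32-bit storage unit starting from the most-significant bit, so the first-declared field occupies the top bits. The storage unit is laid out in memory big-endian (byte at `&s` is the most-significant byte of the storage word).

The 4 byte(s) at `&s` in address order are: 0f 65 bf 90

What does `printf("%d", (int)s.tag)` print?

30

[0]=0x0f [1]=0x65 [2]=0xbf [3]=0x90 (big-endian) → word 0x0f65bf90
bank [30+:2] = (word>>30) & 0x3 = 0
id [28+:2] = (word>>28) & 0x3 = 0
tag [23+:5] = (word>>23) & 0x1f = 30  ←
err [2+:21] = (word>>2) & 0x1fffff = 1667044
opcode [0+:2] = (word>>0) & 0x3 = 0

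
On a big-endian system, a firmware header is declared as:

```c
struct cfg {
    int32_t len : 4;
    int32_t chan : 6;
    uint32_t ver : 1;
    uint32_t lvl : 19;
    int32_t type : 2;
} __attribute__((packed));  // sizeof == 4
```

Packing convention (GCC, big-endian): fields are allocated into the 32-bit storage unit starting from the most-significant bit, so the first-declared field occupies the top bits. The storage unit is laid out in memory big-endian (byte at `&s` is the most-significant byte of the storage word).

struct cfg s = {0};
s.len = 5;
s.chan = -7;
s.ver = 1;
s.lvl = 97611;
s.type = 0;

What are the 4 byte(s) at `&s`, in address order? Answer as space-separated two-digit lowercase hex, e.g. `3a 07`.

5e 65 f5 2c

[28+:4] len=5 & 0xf = 0x5; word=0x50000000
[22+:6] chan=-7 & 0x3f = 0x39; word=0x5e400000
[21+:1] ver=1 & 0x1 = 0x1; word=0x5e600000
[2+:19] lvl=97611 & 0x7ffff = 0x17d4b; word=0x5e65f52c
[0+:2] type=0 & 0x3 = 0x0; word=0x5e65f52c
word = 0x5e65f52c → big-endian bytes:
  [0]=0x5e  [1]=0x65  [2]=0xf5  [3]=0x2c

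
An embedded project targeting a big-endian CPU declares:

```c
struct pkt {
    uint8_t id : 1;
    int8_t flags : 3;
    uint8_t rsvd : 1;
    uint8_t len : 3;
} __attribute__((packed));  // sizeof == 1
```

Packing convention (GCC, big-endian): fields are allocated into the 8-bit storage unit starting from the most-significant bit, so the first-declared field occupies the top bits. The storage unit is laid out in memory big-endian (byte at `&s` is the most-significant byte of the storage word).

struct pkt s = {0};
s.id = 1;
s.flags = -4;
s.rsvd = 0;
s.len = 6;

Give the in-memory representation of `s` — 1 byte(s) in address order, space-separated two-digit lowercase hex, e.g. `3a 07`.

id (1b) val=1 bits=0x1 at bit 7: 0x80
flags (3b) val=-4 bits=0x4 at bit 4: 0xc0
rsvd (1b) val=0 bits=0x0 at bit 3: 0xc0
len (3b) val=6 bits=0x6 at bit 0: 0xc6
word = 0xc6 → big-endian bytes:
  [0]=0xc6

c6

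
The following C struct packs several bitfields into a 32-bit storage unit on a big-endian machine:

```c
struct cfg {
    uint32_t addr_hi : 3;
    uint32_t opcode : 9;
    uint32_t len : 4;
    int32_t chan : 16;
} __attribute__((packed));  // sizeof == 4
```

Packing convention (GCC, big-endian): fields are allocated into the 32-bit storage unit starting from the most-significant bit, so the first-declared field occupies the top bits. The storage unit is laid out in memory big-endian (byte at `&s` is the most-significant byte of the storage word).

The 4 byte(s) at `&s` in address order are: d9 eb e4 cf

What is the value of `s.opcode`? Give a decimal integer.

414

[0]=0xd9 [1]=0xeb [2]=0xe4 [3]=0xcf (big-endian) → word 0xd9ebe4cf
addr_hi:3 @ bit 29 → (0xd9ebe4cf>>29)&0x7 = 0x6
opcode:9 @ bit 20 → (0xd9ebe4cf>>20)&0x1ff = 0x19e  ←
len:4 @ bit 16 → (0xd9ebe4cf>>16)&0xf = 0xb
chan:16 @ bit 0 → (0xd9ebe4cf>>0)&0xffff = 0xe4cf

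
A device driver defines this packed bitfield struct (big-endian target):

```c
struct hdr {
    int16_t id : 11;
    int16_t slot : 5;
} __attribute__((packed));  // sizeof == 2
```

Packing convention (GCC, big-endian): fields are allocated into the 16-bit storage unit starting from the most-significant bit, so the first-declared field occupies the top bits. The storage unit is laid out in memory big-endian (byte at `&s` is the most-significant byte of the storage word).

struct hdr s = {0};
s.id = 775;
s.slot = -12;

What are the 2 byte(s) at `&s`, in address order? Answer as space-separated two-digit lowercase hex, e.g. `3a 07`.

60 f4

[5+:11] id=775 & 0x7ff = 0x307; word=0x60e0
[0+:5] slot=-12 & 0x1f = 0x14; word=0x60f4
word = 0x60f4 → big-endian bytes:
  [0]=0x60  [1]=0xf4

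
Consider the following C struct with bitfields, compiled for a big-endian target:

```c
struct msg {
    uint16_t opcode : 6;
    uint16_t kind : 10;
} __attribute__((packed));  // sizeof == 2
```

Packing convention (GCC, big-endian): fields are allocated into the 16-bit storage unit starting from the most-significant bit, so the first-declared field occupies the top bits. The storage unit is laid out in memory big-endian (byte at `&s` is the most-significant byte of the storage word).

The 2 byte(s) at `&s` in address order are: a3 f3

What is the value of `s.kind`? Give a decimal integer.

1011

[0]=0xa3 [1]=0xf3 (big-endian) → word 0xa3f3
opcode [10+:6] = (word>>10) & 0x3f = 40
kind [0+:10] = (word>>0) & 0x3ff = 1011  ←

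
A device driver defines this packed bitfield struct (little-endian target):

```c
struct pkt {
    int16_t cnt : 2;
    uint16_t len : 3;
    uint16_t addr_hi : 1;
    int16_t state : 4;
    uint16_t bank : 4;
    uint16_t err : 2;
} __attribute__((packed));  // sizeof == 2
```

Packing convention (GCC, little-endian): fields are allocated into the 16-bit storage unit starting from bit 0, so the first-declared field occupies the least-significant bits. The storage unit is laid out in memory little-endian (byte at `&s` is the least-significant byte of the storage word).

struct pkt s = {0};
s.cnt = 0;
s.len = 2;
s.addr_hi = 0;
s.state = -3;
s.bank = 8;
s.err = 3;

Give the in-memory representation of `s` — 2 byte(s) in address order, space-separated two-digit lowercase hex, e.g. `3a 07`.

[0+:2] cnt=0 & 0x3 = 0x0; word=0x0000
[2+:3] len=2 & 0x7 = 0x2; word=0x0008
[5+:1] addr_hi=0 & 0x1 = 0x0; word=0x0008
[6+:4] state=-3 & 0xf = 0xd; word=0x0348
[10+:4] bank=8 & 0xf = 0x8; word=0x2348
[14+:2] err=3 & 0x3 = 0x3; word=0xe348
word = 0xe348 → little-endian bytes:
  [0]=0x48  [1]=0xe3

48 e3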